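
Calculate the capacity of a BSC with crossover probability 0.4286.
0.0148 bits

For a binary symmetric channel (BSC) with error probability p:
Capacity C = 1 - H(p) bits per symbol

where H(p) = -p log₂(p) - (1-p) log₂(1-p) is the binary entropy function.

H(0.4286) = 0.9852 bits
C = 1 - 0.9852 = 0.0148 bits per symbol

This means we can reliably transmit up to 0.0148 bits of information per channel use.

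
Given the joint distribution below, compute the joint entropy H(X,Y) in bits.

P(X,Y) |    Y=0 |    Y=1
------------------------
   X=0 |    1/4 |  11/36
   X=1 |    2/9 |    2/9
1.9871 bits

Joint entropy is H(X,Y) = -Σ_{x,y} p(x,y) log p(x,y).

Summing over all non-zero entries:
H(X,Y) = -[1/4·log_2(1/4) + 11/36·log_2(11/36) + 2/9·log_2(2/9) + 2/9·log_2(2/9)]
H(X,Y) = 1.9871 bits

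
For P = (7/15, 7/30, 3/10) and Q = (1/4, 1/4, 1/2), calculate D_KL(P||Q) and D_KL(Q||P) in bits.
D_KL(P||Q) = 0.1759, D_KL(Q||P) = 0.1683

KL divergence is not symmetric: D_KL(P||Q) ≠ D_KL(Q||P) in general.

D_KL(P||Q) = 0.1759 bits
D_KL(Q||P) = 0.1683 bits

No, they are not equal!

This asymmetry is why KL divergence is not a true distance metric.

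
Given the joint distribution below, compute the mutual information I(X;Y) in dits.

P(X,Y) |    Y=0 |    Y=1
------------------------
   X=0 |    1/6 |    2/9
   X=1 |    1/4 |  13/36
0.0001 dits

Mutual information: I(X;Y) = H(X) + H(Y) - H(X,Y)

Marginals:
P(X) = (7/18, 11/18), H(X) = 0.2902 dits
P(Y) = (5/12, 7/12), H(Y) = 0.2950 dits

Joint entropy: H(X,Y) = 0.5851 dits

I(X;Y) = 0.2902 + 0.2950 - 0.5851 = 0.0001 dits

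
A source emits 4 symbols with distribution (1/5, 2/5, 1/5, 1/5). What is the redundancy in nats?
0.0541 nats

Redundancy measures how far a source is from maximum entropy:
R = H_max - H(X)

Maximum entropy for 4 symbols: H_max = log_e(4) = 1.3863 nats
Actual entropy: H(X) = 1.3322 nats
Redundancy: R = 1.3863 - 1.3322 = 0.0541 nats

This redundancy represents potential for compression: the source could be compressed by 0.0541 nats per symbol.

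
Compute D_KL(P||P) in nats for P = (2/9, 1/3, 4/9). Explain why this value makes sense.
0.0000 nats

KL divergence satisfies the Gibbs inequality: D_KL(P||Q) ≥ 0 for all distributions P, Q.

D_KL(P||Q) = Σ p(x) log(p(x)/q(x))
Each term is p(x) × log_e(p(x)/p(x)) = p(x) × log_e(1) = 0, so the sum is 0.
D_KL(P||Q) = 0.0000 nats

When P = Q, the KL divergence is exactly 0, as there is no 'divergence' between identical distributions.

This non-negativity is a fundamental property: relative entropy cannot be negative because it measures how different Q is from P.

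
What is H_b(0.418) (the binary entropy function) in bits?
0.9805 bits

The binary entropy function is:
H(p) = -p log(p) - (1-p) log(1-p)

H(0.418) = -0.418 × log_2(0.418) - 0.582 × log_2(0.582)
H(0.418) = 0.9805 bits

Note: Binary entropy is maximized at p=0.5 (H=1 bit) and minimized at p=0 or p=1 (H=0).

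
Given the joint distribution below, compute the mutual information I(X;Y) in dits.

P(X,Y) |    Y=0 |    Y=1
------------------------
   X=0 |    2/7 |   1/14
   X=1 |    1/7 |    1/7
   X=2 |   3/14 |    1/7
0.0150 dits

Mutual information: I(X;Y) = H(X) + H(Y) - H(X,Y)

Marginals:
P(X) = (5/14, 2/7, 5/14), H(X) = 0.4748 dits
P(Y) = (9/14, 5/14), H(Y) = 0.2831 dits

Joint entropy: H(X,Y) = 0.7429 dits

I(X;Y) = 0.4748 + 0.2831 - 0.7429 = 0.0150 dits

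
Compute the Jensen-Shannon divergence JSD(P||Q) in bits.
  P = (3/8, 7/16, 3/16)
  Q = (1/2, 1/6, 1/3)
0.0668 bits

Jensen-Shannon divergence is:
JSD(P||Q) = 0.5 × D_KL(P||M) + 0.5 × D_KL(Q||M)
where M = 0.5 × (P + Q) is the mixture distribution.

M = 0.5 × (3/8, 7/16, 3/16) + 0.5 × (1/2, 1/6, 1/3) = (7/16, 0.302083, 0.260417)

D_KL(P||M) = 0.0615 bits
D_KL(Q||M) = 0.0720 bits

JSD(P||Q) = 0.5 × 0.0615 + 0.5 × 0.0720 = 0.0668 bits

Unlike KL divergence, JSD is symmetric and bounded: 0 ≤ JSD ≤ log(2).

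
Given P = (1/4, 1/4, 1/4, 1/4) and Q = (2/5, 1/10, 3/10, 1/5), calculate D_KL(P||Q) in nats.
0.1218 nats

KL divergence: D_KL(P||Q) = Σ p(x) log(p(x)/q(x))

Computing term by term:
  x=0: 1/4 × log_e[(1/4)/(2/5)] = 1/4 × -0.4700 = -0.1175
  x=1: 1/4 × log_e[(1/4)/(1/10)] = 1/4 × 0.9163 = 0.2291
  x=2: 1/4 × log_e[(1/4)/(3/10)] = 1/4 × -0.1823 = -0.0456
  x=3: 1/4 × log_e[(1/4)/(1/5)] = 1/4 × 0.2231 = 0.0558

D_KL(P||Q) = 0.1218 nats

Note: KL divergence is always non-negative and equals 0 iff P = Q.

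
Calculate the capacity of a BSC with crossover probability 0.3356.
0.0795 bits

For a binary symmetric channel (BSC) with error probability p:
Capacity C = 1 - H(p) bits per symbol

where H(p) = -p log₂(p) - (1-p) log₂(1-p) is the binary entropy function.

H(0.3356) = 0.9205 bits
C = 1 - 0.9205 = 0.0795 bits per symbol

This means we can reliably transmit up to 0.0795 bits of information per channel use.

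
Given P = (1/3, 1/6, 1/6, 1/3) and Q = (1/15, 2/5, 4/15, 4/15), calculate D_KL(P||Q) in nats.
0.3866 nats

KL divergence: D_KL(P||Q) = Σ p(x) log(p(x)/q(x))

Computing term by term:
  x=0: 1/3 × log_e[(1/3)/(1/15)] = 1/3 × 1.6094 = 0.5365
  x=1: 1/6 × log_e[(1/6)/(2/5)] = 1/6 × -0.8755 = -0.1459
  x=2: 1/6 × log_e[(1/6)/(4/15)] = 1/6 × -0.4700 = -0.0783
  x=3: 1/3 × log_e[(1/3)/(4/15)] = 1/3 × 0.2231 = 0.0744

D_KL(P||Q) = 0.3866 nats

Note: KL divergence is always non-negative and equals 0 iff P = Q.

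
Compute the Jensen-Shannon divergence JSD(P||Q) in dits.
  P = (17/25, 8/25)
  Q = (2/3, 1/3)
0.0000 dits

Jensen-Shannon divergence is:
JSD(P||Q) = 0.5 × D_KL(P||M) + 0.5 × D_KL(Q||M)
where M = 0.5 × (P + Q) is the mixture distribution.

M = 0.5 × (17/25, 8/25) + 0.5 × (2/3, 1/3) = (0.673333, 0.326667)

D_KL(P||M) = 0.0000 dits
D_KL(Q||M) = 0.0000 dits

JSD(P||Q) = 0.5 × 0.0000 + 0.5 × 0.0000 = 0.0000 dits

Unlike KL divergence, JSD is symmetric and bounded: 0 ≤ JSD ≤ log(2).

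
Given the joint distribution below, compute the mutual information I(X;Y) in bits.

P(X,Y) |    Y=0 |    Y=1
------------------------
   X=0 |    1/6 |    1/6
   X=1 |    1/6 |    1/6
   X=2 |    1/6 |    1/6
0.0000 bits

Mutual information: I(X;Y) = H(X) + H(Y) - H(X,Y)

Marginals:
P(X) = (1/3, 1/3, 1/3), H(X) = 1.5850 bits
P(Y) = (1/2, 1/2), H(Y) = 1.0000 bits

Joint entropy: H(X,Y) = 2.5850 bits

I(X;Y) = 1.5850 + 1.0000 - 2.5850 = 0.0000 bits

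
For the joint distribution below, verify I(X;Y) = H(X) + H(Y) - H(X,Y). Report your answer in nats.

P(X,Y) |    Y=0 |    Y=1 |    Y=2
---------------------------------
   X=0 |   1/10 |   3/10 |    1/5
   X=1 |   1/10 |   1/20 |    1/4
I(X;Y) = 0.0817 nats

Mutual information has multiple equivalent forms:
- I(X;Y) = H(X) - H(X|Y)
- I(X;Y) = H(Y) - H(Y|X)
- I(X;Y) = H(X) + H(Y) - H(X,Y)

Computing all quantities:
H(X) = 0.6730, H(Y) = 1.0487, H(X,Y) = 1.6400
H(X|Y) = 0.5913, H(Y|X) = 0.9669

Verification:
H(X) - H(X|Y) = 0.6730 - 0.5913 = 0.0817
H(Y) - H(Y|X) = 1.0487 - 0.9669 = 0.0817
H(X) + H(Y) - H(X,Y) = 0.6730 + 1.0487 - 1.6400 = 0.0817

All forms give I(X;Y) = 0.0817 nats. ✓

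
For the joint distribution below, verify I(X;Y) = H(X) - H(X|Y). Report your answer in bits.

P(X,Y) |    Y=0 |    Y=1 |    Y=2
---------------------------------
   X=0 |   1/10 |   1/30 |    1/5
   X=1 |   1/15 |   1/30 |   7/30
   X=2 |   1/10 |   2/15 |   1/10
I(X;Y) = 0.1155 bits

Mutual information has multiple equivalent forms:
- I(X;Y) = H(X) - H(X|Y)
- I(X;Y) = H(Y) - H(Y|X)
- I(X;Y) = H(X) + H(Y) - H(X,Y)

Computing all quantities:
H(X) = 1.5850, H(Y) = 1.4566, H(X,Y) = 2.9260
H(X|Y) = 1.4695, H(Y|X) = 1.3411

Verification:
H(X) - H(X|Y) = 1.5850 - 1.4695 = 0.1155
H(Y) - H(Y|X) = 1.4566 - 1.3411 = 0.1155
H(X) + H(Y) - H(X,Y) = 1.5850 + 1.4566 - 2.9260 = 0.1155

All forms give I(X;Y) = 0.1155 bits. ✓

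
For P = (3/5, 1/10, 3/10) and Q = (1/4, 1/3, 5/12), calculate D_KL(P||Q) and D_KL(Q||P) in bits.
D_KL(P||Q) = 0.4419, D_KL(Q||P) = 0.4607

KL divergence is not symmetric: D_KL(P||Q) ≠ D_KL(Q||P) in general.

D_KL(P||Q) = 0.4419 bits
D_KL(Q||P) = 0.4607 bits

No, they are not equal!

This asymmetry is why KL divergence is not a true distance metric.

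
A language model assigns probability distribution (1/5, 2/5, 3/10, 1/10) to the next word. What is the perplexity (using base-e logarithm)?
3.5961

Perplexity is e^H (or exp(H) for natural log).

First, H = -Σ p log p = 1.2799 nats
Perplexity = e^1.2799 = 3.5961

Interpretation: The model's uncertainty is equivalent to choosing uniformly among 3.6 options.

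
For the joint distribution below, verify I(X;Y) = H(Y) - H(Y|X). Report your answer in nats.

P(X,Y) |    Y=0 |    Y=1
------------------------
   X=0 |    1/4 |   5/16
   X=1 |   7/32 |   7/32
I(X;Y) = 0.0015 nats

Mutual information has multiple equivalent forms:
- I(X;Y) = H(X) - H(X|Y)
- I(X;Y) = H(Y) - H(Y|X)
- I(X;Y) = H(X) + H(Y) - H(X,Y)

Computing all quantities:
H(X) = 0.6853, H(Y) = 0.6912, H(X,Y) = 1.3750
H(X|Y) = 0.6838, H(Y|X) = 0.6897

Verification:
H(X) - H(X|Y) = 0.6853 - 0.6838 = 0.0015
H(Y) - H(Y|X) = 0.6912 - 0.6897 = 0.0015
H(X) + H(Y) - H(X,Y) = 0.6853 + 0.6912 - 1.3750 = 0.0015

All forms give I(X;Y) = 0.0015 nats. ✓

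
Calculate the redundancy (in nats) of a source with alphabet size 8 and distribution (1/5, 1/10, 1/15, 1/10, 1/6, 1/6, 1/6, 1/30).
0.1072 nats

Redundancy measures how far a source is from maximum entropy:
R = H_max - H(X)

Maximum entropy for 8 symbols: H_max = log_e(8) = 2.0794 nats
Actual entropy: H(X) = 1.9722 nats
Redundancy: R = 2.0794 - 1.9722 = 0.1072 nats

This redundancy represents potential for compression: the source could be compressed by 0.1072 nats per symbol.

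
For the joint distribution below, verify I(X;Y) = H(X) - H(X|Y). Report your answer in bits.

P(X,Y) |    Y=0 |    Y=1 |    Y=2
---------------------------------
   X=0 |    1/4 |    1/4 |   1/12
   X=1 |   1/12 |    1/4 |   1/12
I(X;Y) = 0.0428 bits

Mutual information has multiple equivalent forms:
- I(X;Y) = H(X) - H(X|Y)
- I(X;Y) = H(Y) - H(Y|X)
- I(X;Y) = H(X) + H(Y) - H(X,Y)

Computing all quantities:
H(X) = 0.9799, H(Y) = 1.4591, H(X,Y) = 2.3962
H(X|Y) = 0.9371, H(Y|X) = 1.4164

Verification:
H(X) - H(X|Y) = 0.9799 - 0.9371 = 0.0428
H(Y) - H(Y|X) = 1.4591 - 1.4164 = 0.0428
H(X) + H(Y) - H(X,Y) = 0.9799 + 1.4591 - 2.3962 = 0.0428

All forms give I(X;Y) = 0.0428 bits. ✓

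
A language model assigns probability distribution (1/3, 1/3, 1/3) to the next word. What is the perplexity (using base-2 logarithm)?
3.0000

Perplexity is 2^H (or exp(H) for natural log).

First, H = -Σ p log p = 1.5850 bits
Perplexity = 2^1.5850 = 3.0000

Interpretation: The model's uncertainty is equivalent to choosing uniformly among 3.0 options.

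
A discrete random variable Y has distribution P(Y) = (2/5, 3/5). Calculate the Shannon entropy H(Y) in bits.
0.9710 bits

Shannon entropy is H(X) = -Σ p(x) log p(x).

For P = (2/5, 3/5):
H = -2/5 × log_2(2/5) -3/5 × log_2(3/5)
H = 0.9710 bits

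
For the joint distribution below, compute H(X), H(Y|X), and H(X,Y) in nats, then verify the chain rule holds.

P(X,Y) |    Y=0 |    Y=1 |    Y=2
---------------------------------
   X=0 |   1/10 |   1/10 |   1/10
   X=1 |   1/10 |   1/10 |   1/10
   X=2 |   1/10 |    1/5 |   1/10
H(X,Y) = 2.1640, H(X) = 1.0889, H(Y|X) = 1.0751 (all in nats)

Chain rule: H(X,Y) = H(X) + H(Y|X)

Left side — joint entropy directly:
H(X,Y) = -Σ p(x,y) log p(x,y) = 2.1640 nats

Right side — compute H(Y|X) from the conditional distributions:
P(X) = (3/10, 3/10, 2/5), so H(X) = 1.0889 nats
H(Y|X) = Σ_x P(X=x) · H(Y|X=x):
  P(Y|X=0) = (1/3, 1/3, 1/3), H(Y|X=0) = 1.0986, weight P(X=0) = 3/10
  P(Y|X=1) = (1/3, 1/3, 1/3), H(Y|X=1) = 1.0986, weight P(X=1) = 3/10
  P(Y|X=2) = (1/4, 1/2, 1/4), H(Y|X=2) = 1.0397, weight P(X=2) = 2/5
H(Y|X) = 1.0751 nats

H(X) + H(Y|X) = 1.0889 + 1.0751 = 2.1640 nats

Both sides equal 2.1640 nats. ✓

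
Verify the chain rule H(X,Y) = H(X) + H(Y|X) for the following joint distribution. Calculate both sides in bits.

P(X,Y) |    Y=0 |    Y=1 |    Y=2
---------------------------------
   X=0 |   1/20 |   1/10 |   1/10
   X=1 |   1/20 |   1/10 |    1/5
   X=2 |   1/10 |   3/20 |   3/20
H(X,Y) = 3.0464, H(X) = 1.5589, H(Y|X) = 1.4876 (all in bits)

Chain rule: H(X,Y) = H(X) + H(Y|X)

Left side — joint entropy directly:
H(X,Y) = -Σ p(x,y) log p(x,y) = 3.0464 bits

Right side — compute H(Y|X) from the conditional distributions:
P(X) = (1/4, 7/20, 2/5), so H(X) = 1.5589 bits
H(Y|X) = Σ_x P(X=x) · H(Y|X=x):
  P(Y|X=0) = (1/5, 2/5, 2/5), H(Y|X=0) = 1.5219, weight P(X=0) = 1/4
  P(Y|X=1) = (1/7, 2/7, 4/7), H(Y|X=1) = 1.3788, weight P(X=1) = 7/20
  P(Y|X=2) = (1/4, 3/8, 3/8), H(Y|X=2) = 1.5613, weight P(X=2) = 2/5
H(Y|X) = 1.4876 bits

H(X) + H(Y|X) = 1.5589 + 1.4876 = 3.0464 bits

Both sides equal 3.0464 bits. ✓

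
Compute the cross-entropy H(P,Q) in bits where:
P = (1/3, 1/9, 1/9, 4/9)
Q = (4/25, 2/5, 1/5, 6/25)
2.2012 bits

Cross-entropy: H(P,Q) = -Σ p(x) log q(x)

Alternatively: H(P,Q) = H(P) + D_KL(P||Q)
H(P) = 1.7527 bits
D_KL(P||Q) = 0.4485 bits

H(P,Q) = 1.7527 + 0.4485 = 2.2012 bits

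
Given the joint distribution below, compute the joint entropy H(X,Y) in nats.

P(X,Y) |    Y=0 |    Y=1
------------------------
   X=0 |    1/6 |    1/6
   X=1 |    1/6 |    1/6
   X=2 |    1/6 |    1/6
1.7918 nats

Joint entropy is H(X,Y) = -Σ_{x,y} p(x,y) log p(x,y).

Summing over all non-zero entries:
H(X,Y) = -[1/6·log_e(1/6) + 1/6·log_e(1/6) + 1/6·log_e(1/6) + 1/6·log_e(1/6) + 1/6·log_e(1/6) + 1/6·log_e(1/6)]
H(X,Y) = 1.7918 nats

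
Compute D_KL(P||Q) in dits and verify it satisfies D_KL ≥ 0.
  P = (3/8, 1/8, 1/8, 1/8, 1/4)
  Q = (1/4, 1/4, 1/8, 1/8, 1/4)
0.0284 dits

KL divergence satisfies the Gibbs inequality: D_KL(P||Q) ≥ 0 for all distributions P, Q.

D_KL(P||Q) = Σ p(x) log(p(x)/q(x))
Term by term:
  x=0: 3/8 × log_10[(3/8)/(1/4)] = 0.0660
  x=1: 1/8 × log_10[(1/8)/(1/4)] = -0.0376
  x=2: 1/8 × log_10[(1/8)/(1/8)] = 0.0000
  x=3: 1/8 × log_10[(1/8)/(1/8)] = 0.0000
  x=4: 1/4 × log_10[(1/4)/(1/4)] = 0.0000
D_KL(P||Q) = 0.0284 dits

D_KL(P||Q) = 0.0284 ≥ 0 ✓

This non-negativity is a fundamental property: relative entropy cannot be negative because it measures how different Q is from P.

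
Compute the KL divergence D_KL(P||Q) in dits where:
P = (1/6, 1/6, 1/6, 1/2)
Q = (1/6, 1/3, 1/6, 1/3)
0.0379 dits

KL divergence: D_KL(P||Q) = Σ p(x) log(p(x)/q(x))

Computing term by term:
  x=0: 1/6 × log_10[(1/6)/(1/6)] = 1/6 × 0.0000 = 0.0000
  x=1: 1/6 × log_10[(1/6)/(1/3)] = 1/6 × -0.3010 = -0.0502
  x=2: 1/6 × log_10[(1/6)/(1/6)] = 1/6 × 0.0000 = 0.0000
  x=3: 1/2 × log_10[(1/2)/(1/3)] = 1/2 × 0.1761 = 0.0880

D_KL(P||Q) = 0.0379 dits

Note: KL divergence is always non-negative and equals 0 iff P = Q.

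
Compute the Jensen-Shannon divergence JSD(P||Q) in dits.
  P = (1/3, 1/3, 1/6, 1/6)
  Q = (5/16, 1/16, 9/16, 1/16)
0.0521 dits

Jensen-Shannon divergence is:
JSD(P||Q) = 0.5 × D_KL(P||M) + 0.5 × D_KL(Q||M)
where M = 0.5 × (P + Q) is the mixture distribution.

M = 0.5 × (1/3, 1/3, 1/6, 1/6) + 0.5 × (5/16, 1/16, 9/16, 1/16) = (0.322917, 0.197917, 0.364583, 0.114583)

D_KL(P||M) = 0.0505 dits
D_KL(Q||M) = 0.0537 dits

JSD(P||Q) = 0.5 × 0.0505 + 0.5 × 0.0537 = 0.0521 dits

Unlike KL divergence, JSD is symmetric and bounded: 0 ≤ JSD ≤ log(2).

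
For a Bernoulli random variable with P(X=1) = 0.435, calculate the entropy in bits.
0.9878 bits

The binary entropy function is:
H(p) = -p log(p) - (1-p) log(1-p)

H(0.435) = -0.435 × log_2(0.435) - 0.565 × log_2(0.565)
H(0.435) = 0.9878 bits

Note: Binary entropy is maximized at p=0.5 (H=1 bit) and minimized at p=0 or p=1 (H=0).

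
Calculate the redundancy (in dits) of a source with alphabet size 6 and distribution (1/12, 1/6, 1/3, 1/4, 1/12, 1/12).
0.0691 dits

Redundancy measures how far a source is from maximum entropy:
R = H_max - H(X)

Maximum entropy for 6 symbols: H_max = log_10(6) = 0.7782 dits
Actual entropy: H(X) = 0.7090 dits
Redundancy: R = 0.7782 - 0.7090 = 0.0691 dits

This redundancy represents potential for compression: the source could be compressed by 0.0691 dits per symbol.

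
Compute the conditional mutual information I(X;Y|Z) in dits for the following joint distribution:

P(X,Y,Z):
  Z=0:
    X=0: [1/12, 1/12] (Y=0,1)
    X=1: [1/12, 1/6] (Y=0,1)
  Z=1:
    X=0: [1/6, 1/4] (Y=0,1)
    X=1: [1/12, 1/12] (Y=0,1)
0.0036 dits

Conditional mutual information: I(X;Y|Z) = H(X|Z) + H(Y|Z) - H(X,Y|Z)

H(Z) = 0.2950
H(X,Z) = 0.5683 → H(X|Z) = 0.2734
H(Y,Z) = 0.5898 → H(Y|Z) = 0.2948
H(X,Y,Z) = 0.8596 → H(X,Y|Z) = 0.5646

I(X;Y|Z) = 0.2734 + 0.2948 - 0.5646 = 0.0036 dits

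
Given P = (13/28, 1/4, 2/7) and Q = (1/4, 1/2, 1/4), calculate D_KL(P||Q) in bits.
0.2197 bits

KL divergence: D_KL(P||Q) = Σ p(x) log(p(x)/q(x))

Computing term by term:
  x=0: 13/28 × log_2[(13/28)/(1/4)] = 13/28 × 0.8931 = 0.4146
  x=1: 1/4 × log_2[(1/4)/(1/2)] = 1/4 × -1.0000 = -0.2500
  x=2: 2/7 × log_2[(2/7)/(1/4)] = 2/7 × 0.1926 = 0.0550

D_KL(P||Q) = 0.2197 bits

Note: KL divergence is always non-negative and equals 0 iff P = Q.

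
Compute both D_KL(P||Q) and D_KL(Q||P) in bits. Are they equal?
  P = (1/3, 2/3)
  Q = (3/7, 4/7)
D_KL(P||Q) = 0.0274, D_KL(Q||P) = 0.0283

KL divergence is not symmetric: D_KL(P||Q) ≠ D_KL(Q||P) in general.

D_KL(P||Q) = 0.0274 bits
D_KL(Q||P) = 0.0283 bits

No, they are not equal!

This asymmetry is why KL divergence is not a true distance metric.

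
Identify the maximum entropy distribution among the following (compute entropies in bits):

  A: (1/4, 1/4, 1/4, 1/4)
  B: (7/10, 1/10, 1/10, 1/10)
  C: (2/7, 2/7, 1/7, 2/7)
A

For a discrete distribution over n outcomes, entropy is maximized by the uniform distribution.

Computing entropies:
H(A) = 2.0000 bits
H(B) = 1.3568 bits
H(C) = 1.9502 bits

The uniform distribution (where all probabilities equal 1/4) achieves the maximum entropy of log_2(4) = 2.0000 bits.

Distribution A has the highest entropy.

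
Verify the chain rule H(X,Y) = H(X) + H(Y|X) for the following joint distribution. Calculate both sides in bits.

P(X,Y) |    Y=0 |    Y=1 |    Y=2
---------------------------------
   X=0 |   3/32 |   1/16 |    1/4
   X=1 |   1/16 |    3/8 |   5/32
H(X,Y) = 2.2692, H(X) = 0.9745, H(Y|X) = 1.2948 (all in bits)

Chain rule: H(X,Y) = H(X) + H(Y|X)

Left side — joint entropy directly:
H(X,Y) = -Σ p(x,y) log p(x,y) = 2.2692 bits

Right side — compute H(Y|X) from the conditional distributions:
P(X) = (13/32, 19/32), so H(X) = 0.9745 bits
H(Y|X) = Σ_x P(X=x) · H(Y|X=x):
  P(Y|X=0) = (3/13, 2/13, 8/13), H(Y|X=0) = 1.3347, weight P(X=0) = 13/32
  P(Y|X=1) = (2/19, 12/19, 5/19), H(Y|X=1) = 1.2674, weight P(X=1) = 19/32
H(Y|X) = 1.2948 bits

H(X) + H(Y|X) = 0.9745 + 1.2948 = 2.2692 bits

Both sides equal 2.2692 bits. ✓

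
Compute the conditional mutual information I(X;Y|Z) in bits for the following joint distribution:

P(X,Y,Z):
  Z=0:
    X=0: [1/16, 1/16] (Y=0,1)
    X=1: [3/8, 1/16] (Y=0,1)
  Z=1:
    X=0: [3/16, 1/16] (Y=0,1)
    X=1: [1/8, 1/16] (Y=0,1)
0.0486 bits

Conditional mutual information: I(X;Y|Z) = H(X|Z) + H(Y|Z) - H(X,Y|Z)

H(Z) = 0.9887
H(X,Z) = 1.8496 → H(X|Z) = 0.8609
H(Y,Z) = 1.7962 → H(Y|Z) = 0.8075
H(X,Y,Z) = 2.6085 → H(X,Y|Z) = 1.6198

I(X;Y|Z) = 0.8609 + 0.8075 - 1.6198 = 0.0486 bits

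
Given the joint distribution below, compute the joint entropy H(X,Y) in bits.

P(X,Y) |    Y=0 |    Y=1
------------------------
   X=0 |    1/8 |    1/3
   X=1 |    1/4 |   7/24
1.9218 bits

Joint entropy is H(X,Y) = -Σ_{x,y} p(x,y) log p(x,y).

Summing over all non-zero entries:
H(X,Y) = -[1/8·log_2(1/8) + 1/3·log_2(1/3) + 1/4·log_2(1/4) + 7/24·log_2(7/24)]
H(X,Y) = 1.9218 bits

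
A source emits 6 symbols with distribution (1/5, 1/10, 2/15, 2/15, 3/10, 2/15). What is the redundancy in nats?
0.0725 nats

Redundancy measures how far a source is from maximum entropy:
R = H_max - H(X)

Maximum entropy for 6 symbols: H_max = log_e(6) = 1.7918 nats
Actual entropy: H(X) = 1.7193 nats
Redundancy: R = 1.7918 - 1.7193 = 0.0725 nats

This redundancy represents potential for compression: the source could be compressed by 0.0725 nats per symbol.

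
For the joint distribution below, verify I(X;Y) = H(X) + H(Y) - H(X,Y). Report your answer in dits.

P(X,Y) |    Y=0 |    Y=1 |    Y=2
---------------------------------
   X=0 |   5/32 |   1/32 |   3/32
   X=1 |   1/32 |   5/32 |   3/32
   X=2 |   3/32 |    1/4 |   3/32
I(X;Y) = 0.0519 dits

Mutual information has multiple equivalent forms:
- I(X;Y) = H(X) - H(X|Y)
- I(X;Y) = H(Y) - H(Y|X)
- I(X;Y) = H(X) + H(Y) - H(X,Y)

Computing all quantities:
H(X) = 0.4670, H(Y) = 0.4670, H(X,Y) = 0.8820
H(X|Y) = 0.4151, H(Y|X) = 0.4151

Verification:
H(X) - H(X|Y) = 0.4670 - 0.4151 = 0.0519
H(Y) - H(Y|X) = 0.4670 - 0.4151 = 0.0519
H(X) + H(Y) - H(X,Y) = 0.4670 + 0.4670 - 0.8820 = 0.0519

All forms give I(X;Y) = 0.0519 dits. ✓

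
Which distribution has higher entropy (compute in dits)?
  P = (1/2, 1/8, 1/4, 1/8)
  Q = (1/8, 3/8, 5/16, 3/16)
Q

Computing entropies in dits:
H(P) = 0.5268
H(Q) = 0.5668

Distribution Q has higher entropy.

Intuition: The distribution closer to uniform (more spread out) has higher entropy.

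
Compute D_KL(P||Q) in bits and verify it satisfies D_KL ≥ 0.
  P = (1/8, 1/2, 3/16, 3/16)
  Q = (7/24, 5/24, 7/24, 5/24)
0.3307 bits

KL divergence satisfies the Gibbs inequality: D_KL(P||Q) ≥ 0 for all distributions P, Q.

D_KL(P||Q) = Σ p(x) log(p(x)/q(x))
Term by term:
  x=0: 1/8 × log_2[(1/8)/(7/24)] = -0.1528
  x=1: 1/2 × log_2[(1/2)/(5/24)] = 0.6315
  x=2: 3/16 × log_2[(3/16)/(7/24)] = -0.1195
  x=3: 3/16 × log_2[(3/16)/(5/24)] = -0.0285
D_KL(P||Q) = 0.3307 bits

D_KL(P||Q) = 0.3307 ≥ 0 ✓

This non-negativity is a fundamental property: relative entropy cannot be negative because it measures how different Q is from P.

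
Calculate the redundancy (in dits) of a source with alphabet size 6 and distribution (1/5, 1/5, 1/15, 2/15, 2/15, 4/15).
0.0337 dits

Redundancy measures how far a source is from maximum entropy:
R = H_max - H(X)

Maximum entropy for 6 symbols: H_max = log_10(6) = 0.7782 dits
Actual entropy: H(X) = 0.7444 dits
Redundancy: R = 0.7782 - 0.7444 = 0.0337 dits

This redundancy represents potential for compression: the source could be compressed by 0.0337 dits per symbol.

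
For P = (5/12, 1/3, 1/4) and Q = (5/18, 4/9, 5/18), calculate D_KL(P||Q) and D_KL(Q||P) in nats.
D_KL(P||Q) = 0.0467, D_KL(Q||P) = 0.0445

KL divergence is not symmetric: D_KL(P||Q) ≠ D_KL(Q||P) in general.

D_KL(P||Q) = 0.0467 nats
D_KL(Q||P) = 0.0445 nats

No, they are not equal!

This asymmetry is why KL divergence is not a true distance metric.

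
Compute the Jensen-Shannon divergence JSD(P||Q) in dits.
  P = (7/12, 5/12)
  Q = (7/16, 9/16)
0.0046 dits

Jensen-Shannon divergence is:
JSD(P||Q) = 0.5 × D_KL(P||M) + 0.5 × D_KL(Q||M)
where M = 0.5 × (P + Q) is the mixture distribution.

M = 0.5 × (7/12, 5/12) + 0.5 × (7/16, 9/16) = (0.510417, 0.489583)

D_KL(P||M) = 0.0046 dits
D_KL(Q||M) = 0.0046 dits

JSD(P||Q) = 0.5 × 0.0046 + 0.5 × 0.0046 = 0.0046 dits

Unlike KL divergence, JSD is symmetric and bounded: 0 ≤ JSD ≤ log(2).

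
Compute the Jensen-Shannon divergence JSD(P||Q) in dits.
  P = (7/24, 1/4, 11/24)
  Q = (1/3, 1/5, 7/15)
0.0009 dits

Jensen-Shannon divergence is:
JSD(P||Q) = 0.5 × D_KL(P||M) + 0.5 × D_KL(Q||M)
where M = 0.5 × (P + Q) is the mixture distribution.

M = 0.5 × (7/24, 1/4, 11/24) + 0.5 × (1/3, 1/5, 7/15) = (5/16, 9/40, 0.4625)

D_KL(P||M) = 0.0009 dits
D_KL(Q||M) = 0.0009 dits

JSD(P||Q) = 0.5 × 0.0009 + 0.5 × 0.0009 = 0.0009 dits

Unlike KL divergence, JSD is symmetric and bounded: 0 ≤ JSD ≤ log(2).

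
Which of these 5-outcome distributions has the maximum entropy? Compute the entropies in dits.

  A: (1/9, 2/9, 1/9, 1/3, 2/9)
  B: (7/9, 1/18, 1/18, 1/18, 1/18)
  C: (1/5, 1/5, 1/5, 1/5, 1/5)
C

For a discrete distribution over n outcomes, entropy is maximized by the uniform distribution.

Computing entropies:
H(A) = 0.6614 dits
H(B) = 0.3638 dits
H(C) = 0.6990 dits

The uniform distribution (where all probabilities equal 1/5) achieves the maximum entropy of log_10(5) = 0.6990 dits.

Distribution C has the highest entropy.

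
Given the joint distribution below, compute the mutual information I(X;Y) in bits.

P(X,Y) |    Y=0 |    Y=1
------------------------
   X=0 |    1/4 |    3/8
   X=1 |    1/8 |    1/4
0.0032 bits

Mutual information: I(X;Y) = H(X) + H(Y) - H(X,Y)

Marginals:
P(X) = (5/8, 3/8), H(X) = 0.9544 bits
P(Y) = (3/8, 5/8), H(Y) = 0.9544 bits

Joint entropy: H(X,Y) = 1.9056 bits

I(X;Y) = 0.9544 + 0.9544 - 1.9056 = 0.0032 bits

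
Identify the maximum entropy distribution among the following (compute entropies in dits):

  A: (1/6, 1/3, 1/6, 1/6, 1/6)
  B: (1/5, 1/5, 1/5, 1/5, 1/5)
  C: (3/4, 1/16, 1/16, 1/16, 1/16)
B

For a discrete distribution over n outcomes, entropy is maximized by the uniform distribution.

Computing entropies:
H(A) = 0.6778 dits
H(B) = 0.6990 dits
H(C) = 0.3947 dits

The uniform distribution (where all probabilities equal 1/5) achieves the maximum entropy of log_10(5) = 0.6990 dits.

Distribution B has the highest entropy.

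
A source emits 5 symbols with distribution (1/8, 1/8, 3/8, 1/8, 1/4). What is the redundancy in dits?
0.0501 dits

Redundancy measures how far a source is from maximum entropy:
R = H_max - H(X)

Maximum entropy for 5 symbols: H_max = log_10(5) = 0.6990 dits
Actual entropy: H(X) = 0.6489 dits
Redundancy: R = 0.6990 - 0.6489 = 0.0501 dits

This redundancy represents potential for compression: the source could be compressed by 0.0501 dits per symbol.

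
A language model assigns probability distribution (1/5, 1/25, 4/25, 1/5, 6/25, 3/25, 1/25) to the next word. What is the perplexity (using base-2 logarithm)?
5.9981

Perplexity is 2^H (or exp(H) for natural log).

First, H = -Σ p log p = 2.5845 bits
Perplexity = 2^2.5845 = 5.9981

Interpretation: The model's uncertainty is equivalent to choosing uniformly among 6.0 options.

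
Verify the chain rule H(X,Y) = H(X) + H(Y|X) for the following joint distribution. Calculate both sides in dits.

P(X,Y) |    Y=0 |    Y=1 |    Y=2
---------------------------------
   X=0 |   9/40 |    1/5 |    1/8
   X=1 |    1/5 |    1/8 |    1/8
H(X,Y) = 0.7640, H(X) = 0.2989, H(Y|X) = 0.4652 (all in dits)

Chain rule: H(X,Y) = H(X) + H(Y|X)

Left side — joint entropy directly:
H(X,Y) = -Σ p(x,y) log p(x,y) = 0.7640 dits

Right side — compute H(Y|X) from the conditional distributions:
P(X) = (11/20, 9/20), so H(X) = 0.2989 dits
H(Y|X) = Σ_x P(X=x) · H(Y|X=x):
  P(Y|X=0) = (9/22, 4/11, 5/22), H(Y|X=0) = 0.4648, weight P(X=0) = 11/20
  P(Y|X=1) = (4/9, 5/18, 5/18), H(Y|X=1) = 0.4656, weight P(X=1) = 9/20
H(Y|X) = 0.4652 dits

H(X) + H(Y|X) = 0.2989 + 0.4652 = 0.7640 dits

Both sides equal 0.7640 dits. ✓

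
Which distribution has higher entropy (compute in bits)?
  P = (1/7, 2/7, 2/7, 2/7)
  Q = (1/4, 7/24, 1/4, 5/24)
Q

Computing entropies in bits:
H(P) = 1.9502
H(Q) = 1.9899

Distribution Q has higher entropy.

Intuition: The distribution closer to uniform (more spread out) has higher entropy.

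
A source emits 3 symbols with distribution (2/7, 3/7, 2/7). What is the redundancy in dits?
0.0085 dits

Redundancy measures how far a source is from maximum entropy:
R = H_max - H(X)

Maximum entropy for 3 symbols: H_max = log_10(3) = 0.4771 dits
Actual entropy: H(X) = 0.4686 dits
Redundancy: R = 0.4771 - 0.4686 = 0.0085 dits

This redundancy represents potential for compression: the source could be compressed by 0.0085 dits per symbol.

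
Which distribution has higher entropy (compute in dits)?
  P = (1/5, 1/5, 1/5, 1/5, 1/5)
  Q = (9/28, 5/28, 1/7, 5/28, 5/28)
P

Computing entropies in dits:
H(P) = 0.6990
H(Q) = 0.6800

Distribution P has higher entropy.

Intuition: The distribution closer to uniform (more spread out) has higher entropy.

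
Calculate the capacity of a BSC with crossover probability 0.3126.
0.1038 bits

For a binary symmetric channel (BSC) with error probability p:
Capacity C = 1 - H(p) bits per symbol

where H(p) = -p log₂(p) - (1-p) log₂(1-p) is the binary entropy function.

H(0.3126) = 0.8962 bits
C = 1 - 0.8962 = 0.1038 bits per symbol

This means we can reliably transmit up to 0.1038 bits of information per channel use.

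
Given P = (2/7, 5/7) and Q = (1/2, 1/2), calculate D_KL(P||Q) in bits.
0.1369 bits

KL divergence: D_KL(P||Q) = Σ p(x) log(p(x)/q(x))

Computing term by term:
  x=0: 2/7 × log_2[(2/7)/(1/2)] = 2/7 × -0.8074 = -0.2307
  x=1: 5/7 × log_2[(5/7)/(1/2)] = 5/7 × 0.5146 = 0.3676

D_KL(P||Q) = 0.1369 bits

Note: KL divergence is always non-negative and equals 0 iff P = Q.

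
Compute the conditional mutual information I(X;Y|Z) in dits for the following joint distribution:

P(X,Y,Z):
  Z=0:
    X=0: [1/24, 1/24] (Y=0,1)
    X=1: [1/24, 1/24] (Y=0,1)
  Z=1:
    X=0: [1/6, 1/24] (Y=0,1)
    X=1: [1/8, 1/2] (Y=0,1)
0.0532 dits

Conditional mutual information: I(X;Y|Z) = H(X|Z) + H(Y|Z) - H(X,Y|Z)

H(Z) = 0.1957
H(X,Z) = 0.4494 → H(X|Z) = 0.2537
H(Y,Z) = 0.4802 → H(Y|Z) = 0.2845
H(X,Y,Z) = 0.6806 → H(X,Y|Z) = 0.4850

I(X;Y|Z) = 0.2537 + 0.2845 - 0.4850 = 0.0532 dits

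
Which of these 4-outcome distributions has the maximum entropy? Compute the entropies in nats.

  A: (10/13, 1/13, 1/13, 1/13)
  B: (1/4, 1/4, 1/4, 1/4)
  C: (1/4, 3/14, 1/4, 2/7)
B

For a discrete distribution over n outcomes, entropy is maximized by the uniform distribution.

Computing entropies:
H(A) = 0.7937 nats
H(B) = 1.3863 nats
H(C) = 1.3812 nats

The uniform distribution (where all probabilities equal 1/4) achieves the maximum entropy of log_e(4) = 1.3863 nats.

Distribution B has the highest entropy.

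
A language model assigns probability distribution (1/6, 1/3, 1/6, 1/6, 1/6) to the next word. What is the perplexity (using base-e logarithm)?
4.7622

Perplexity is e^H (or exp(H) for natural log).

First, H = -Σ p log p = 1.5607 nats
Perplexity = e^1.5607 = 4.7622

Interpretation: The model's uncertainty is equivalent to choosing uniformly among 4.8 options.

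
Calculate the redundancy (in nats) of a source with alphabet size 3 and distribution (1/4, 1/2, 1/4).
0.0589 nats

Redundancy measures how far a source is from maximum entropy:
R = H_max - H(X)

Maximum entropy for 3 symbols: H_max = log_e(3) = 1.0986 nats
Actual entropy: H(X) = 1.0397 nats
Redundancy: R = 1.0986 - 1.0397 = 0.0589 nats

This redundancy represents potential for compression: the source could be compressed by 0.0589 nats per symbol.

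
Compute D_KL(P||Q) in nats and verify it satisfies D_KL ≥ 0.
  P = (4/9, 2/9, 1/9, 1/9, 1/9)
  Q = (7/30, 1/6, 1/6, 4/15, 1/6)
0.1629 nats

KL divergence satisfies the Gibbs inequality: D_KL(P||Q) ≥ 0 for all distributions P, Q.

D_KL(P||Q) = Σ p(x) log(p(x)/q(x))
Term by term:
  x=0: 4/9 × log_e[(4/9)/(7/30)] = 0.2864
  x=1: 2/9 × log_e[(2/9)/(1/6)] = 0.0639
  x=2: 1/9 × log_e[(1/9)/(1/6)] = -0.0451
  x=3: 1/9 × log_e[(1/9)/(4/15)] = -0.0973
  x=4: 1/9 × log_e[(1/9)/(1/6)] = -0.0451
D_KL(P||Q) = 0.1629 nats

D_KL(P||Q) = 0.1629 ≥ 0 ✓

This non-negativity is a fundamental property: relative entropy cannot be negative because it measures how different Q is from P.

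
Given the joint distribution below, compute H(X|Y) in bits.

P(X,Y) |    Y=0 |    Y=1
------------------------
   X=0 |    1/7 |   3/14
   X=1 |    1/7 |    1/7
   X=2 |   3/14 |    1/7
1.5567 bits

Using the chain rule: H(X|Y) = H(X,Y) - H(Y)

First, compute H(X,Y) = 2.5567 bits

Marginal P(Y) = (1/2, 1/2)
H(Y) = 1.0000 bits

H(X|Y) = H(X,Y) - H(Y) = 2.5567 - 1.0000 = 1.5567 bits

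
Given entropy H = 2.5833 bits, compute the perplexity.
5.9931

Perplexity is 2^H (or exp(H) for natural log).

H = 2.5833 bits
Perplexity = 2^2.5833 = 5.9931

Interpretation: The model's uncertainty is equivalent to choosing uniformly among 6.0 options.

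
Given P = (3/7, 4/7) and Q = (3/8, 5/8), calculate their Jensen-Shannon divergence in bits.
0.0022 bits

Jensen-Shannon divergence is:
JSD(P||Q) = 0.5 × D_KL(P||M) + 0.5 × D_KL(Q||M)
where M = 0.5 × (P + Q) is the mixture distribution.

M = 0.5 × (3/7, 4/7) + 0.5 × (3/8, 5/8) = (0.401786, 0.598214)

D_KL(P||M) = 0.0021 bits
D_KL(Q||M) = 0.0022 bits

JSD(P||Q) = 0.5 × 0.0021 + 0.5 × 0.0022 = 0.0022 bits

Unlike KL divergence, JSD is symmetric and bounded: 0 ≤ JSD ≤ log(2).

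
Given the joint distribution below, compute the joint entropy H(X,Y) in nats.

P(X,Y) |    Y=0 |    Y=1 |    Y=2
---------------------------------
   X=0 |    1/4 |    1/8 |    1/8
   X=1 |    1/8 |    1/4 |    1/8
1.7329 nats

Joint entropy is H(X,Y) = -Σ_{x,y} p(x,y) log p(x,y).

Summing over all non-zero entries:
H(X,Y) = -[1/4·log_e(1/4) + 1/8·log_e(1/8) + 1/8·log_e(1/8) + 1/8·log_e(1/8) + 1/4·log_e(1/4) + 1/8·log_e(1/8)]
H(X,Y) = 1.7329 nats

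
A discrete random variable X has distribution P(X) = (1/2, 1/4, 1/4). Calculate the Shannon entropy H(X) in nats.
1.0397 nats

Shannon entropy is H(X) = -Σ p(x) log p(x).

For P = (1/2, 1/4, 1/4):
H = -1/2 × log_e(1/2) -1/4 × log_e(1/4) -1/4 × log_e(1/4)
H = 1.0397 nats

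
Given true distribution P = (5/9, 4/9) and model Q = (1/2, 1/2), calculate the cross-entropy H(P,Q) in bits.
1.0000 bits

Cross-entropy: H(P,Q) = -Σ p(x) log q(x)

Alternatively: H(P,Q) = H(P) + D_KL(P||Q)
H(P) = 0.9911 bits
D_KL(P||Q) = 0.0089 bits

H(P,Q) = 0.9911 + 0.0089 = 1.0000 bits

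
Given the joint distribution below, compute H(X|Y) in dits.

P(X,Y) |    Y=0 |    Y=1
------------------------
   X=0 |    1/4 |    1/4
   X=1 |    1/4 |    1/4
0.3010 dits

Using the chain rule: H(X|Y) = H(X,Y) - H(Y)

First, compute H(X,Y) = 0.6021 dits

Marginal P(Y) = (1/2, 1/2)
H(Y) = 0.3010 dits

H(X|Y) = H(X,Y) - H(Y) = 0.6021 - 0.3010 = 0.3010 dits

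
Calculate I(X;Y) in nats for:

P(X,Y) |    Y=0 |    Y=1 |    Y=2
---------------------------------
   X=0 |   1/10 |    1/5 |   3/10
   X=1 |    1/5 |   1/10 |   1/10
0.0662 nats

Mutual information: I(X;Y) = H(X) + H(Y) - H(X,Y)

Marginals:
P(X) = (3/5, 2/5), H(X) = 0.6730 nats
P(Y) = (3/10, 3/10, 2/5), H(Y) = 1.0889 nats

Joint entropy: H(X,Y) = 1.6957 nats

I(X;Y) = 0.6730 + 1.0889 - 1.6957 = 0.0662 nats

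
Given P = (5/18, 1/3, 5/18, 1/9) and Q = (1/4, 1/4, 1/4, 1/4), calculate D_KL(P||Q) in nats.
0.0643 nats

KL divergence: D_KL(P||Q) = Σ p(x) log(p(x)/q(x))

Computing term by term:
  x=0: 5/18 × log_e[(5/18)/(1/4)] = 5/18 × 0.1054 = 0.0293
  x=1: 1/3 × log_e[(1/3)/(1/4)] = 1/3 × 0.2877 = 0.0959
  x=2: 5/18 × log_e[(5/18)/(1/4)] = 5/18 × 0.1054 = 0.0293
  x=3: 1/9 × log_e[(1/9)/(1/4)] = 1/9 × -0.8109 = -0.0901

D_KL(P||Q) = 0.0643 nats

Note: KL divergence is always non-negative and equals 0 iff P = Q.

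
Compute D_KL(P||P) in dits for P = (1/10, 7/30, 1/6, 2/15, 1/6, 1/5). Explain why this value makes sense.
0.0000 dits

KL divergence satisfies the Gibbs inequality: D_KL(P||Q) ≥ 0 for all distributions P, Q.

D_KL(P||Q) = Σ p(x) log(p(x)/q(x))
Each term is p(x) × log_10(p(x)/p(x)) = p(x) × log_10(1) = 0, so the sum is 0.
D_KL(P||Q) = 0.0000 dits

When P = Q, the KL divergence is exactly 0, as there is no 'divergence' between identical distributions.

This non-negativity is a fundamental property: relative entropy cannot be negative because it measures how different Q is from P.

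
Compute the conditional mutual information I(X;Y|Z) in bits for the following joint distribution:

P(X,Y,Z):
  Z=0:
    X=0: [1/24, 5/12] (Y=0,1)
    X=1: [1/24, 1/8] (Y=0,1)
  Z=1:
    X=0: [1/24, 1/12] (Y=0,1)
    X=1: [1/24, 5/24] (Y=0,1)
0.0267 bits

Conditional mutual information: I(X;Y|Z) = H(X|Z) + H(Y|Z) - H(X,Y|Z)

H(Z) = 0.9544
H(X,Z) = 1.8217 → H(X|Z) = 0.8673
H(Y,Z) = 1.5951 → H(Y|Z) = 0.6406
H(X,Y,Z) = 2.4356 → H(X,Y|Z) = 1.4812

I(X;Y|Z) = 0.8673 + 0.6406 - 1.4812 = 0.0267 bits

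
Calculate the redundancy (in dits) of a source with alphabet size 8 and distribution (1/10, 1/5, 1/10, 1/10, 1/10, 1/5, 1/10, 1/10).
0.0235 dits

Redundancy measures how far a source is from maximum entropy:
R = H_max - H(X)

Maximum entropy for 8 symbols: H_max = log_10(8) = 0.9031 dits
Actual entropy: H(X) = 0.8796 dits
Redundancy: R = 0.9031 - 0.8796 = 0.0235 dits

This redundancy represents potential for compression: the source could be compressed by 0.0235 dits per symbol.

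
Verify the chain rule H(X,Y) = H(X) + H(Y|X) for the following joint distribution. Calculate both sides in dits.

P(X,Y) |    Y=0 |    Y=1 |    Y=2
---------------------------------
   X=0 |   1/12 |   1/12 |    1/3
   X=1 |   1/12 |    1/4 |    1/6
H(X,Y) = 0.7090, H(X) = 0.3010, H(Y|X) = 0.4080 (all in dits)

Chain rule: H(X,Y) = H(X) + H(Y|X)

Left side — joint entropy directly:
H(X,Y) = -Σ p(x,y) log p(x,y) = 0.7090 dits

Right side — compute H(Y|X) from the conditional distributions:
P(X) = (1/2, 1/2), so H(X) = 0.3010 dits
H(Y|X) = Σ_x P(X=x) · H(Y|X=x):
  P(Y|X=0) = (1/6, 1/6, 2/3), H(Y|X=0) = 0.3768, weight P(X=0) = 1/2
  P(Y|X=1) = (1/6, 1/2, 1/3), H(Y|X=1) = 0.4392, weight P(X=1) = 1/2
H(Y|X) = 0.4080 dits

H(X) + H(Y|X) = 0.3010 + 0.4080 = 0.7090 dits

Both sides equal 0.7090 dits. ✓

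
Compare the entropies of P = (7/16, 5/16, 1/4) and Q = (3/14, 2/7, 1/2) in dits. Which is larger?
P

Computing entropies in dits:
H(P) = 0.4654
H(Q) = 0.4493

Distribution P has higher entropy.

Intuition: The distribution closer to uniform (more spread out) has higher entropy.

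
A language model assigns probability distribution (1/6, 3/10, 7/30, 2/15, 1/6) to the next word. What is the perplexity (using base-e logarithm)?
4.7906

Perplexity is e^H (or exp(H) for natural log).

First, H = -Σ p log p = 1.5667 nats
Perplexity = e^1.5667 = 4.7906

Interpretation: The model's uncertainty is equivalent to choosing uniformly among 4.8 options.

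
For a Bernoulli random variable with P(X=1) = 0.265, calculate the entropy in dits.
0.2511 dits

The binary entropy function is:
H(p) = -p log(p) - (1-p) log(1-p)

H(0.265) = -0.265 × log_10(0.265) - 0.735 × log_10(0.735)
H(0.265) = 0.2511 dits

Note: Binary entropy is maximized at p=0.5 (H=1 bit) and minimized at p=0 or p=1 (H=0).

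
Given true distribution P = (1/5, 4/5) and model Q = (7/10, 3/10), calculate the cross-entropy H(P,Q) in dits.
0.4493 dits

Cross-entropy: H(P,Q) = -Σ p(x) log q(x)

Alternatively: H(P,Q) = H(P) + D_KL(P||Q)
H(P) = 0.2173 dits
D_KL(P||Q) = 0.2320 dits

H(P,Q) = 0.2173 + 0.2320 = 0.4493 dits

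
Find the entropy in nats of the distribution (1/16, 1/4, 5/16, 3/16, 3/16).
1.5111 nats

Shannon entropy is H(X) = -Σ p(x) log p(x).

For P = (1/16, 1/4, 5/16, 3/16, 3/16):
H = -1/16 × log_e(1/16) -1/4 × log_e(1/4) -5/16 × log_e(5/16) -3/16 × log_e(3/16) -3/16 × log_e(3/16)
H = 1.5111 nats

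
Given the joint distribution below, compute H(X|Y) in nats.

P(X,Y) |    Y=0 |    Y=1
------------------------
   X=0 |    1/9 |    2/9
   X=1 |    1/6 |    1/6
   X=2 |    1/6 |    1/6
1.0859 nats

Using the chain rule: H(X|Y) = H(X,Y) - H(Y)

First, compute H(X,Y) = 1.7729 nats

Marginal P(Y) = (4/9, 5/9)
H(Y) = 0.6870 nats

H(X|Y) = H(X,Y) - H(Y) = 1.7729 - 0.6870 = 1.0859 nats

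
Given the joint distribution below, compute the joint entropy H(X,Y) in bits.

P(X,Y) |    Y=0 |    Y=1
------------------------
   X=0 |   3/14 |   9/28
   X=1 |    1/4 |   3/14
1.9788 bits

Joint entropy is H(X,Y) = -Σ_{x,y} p(x,y) log p(x,y).

Summing over all non-zero entries:
H(X,Y) = -[3/14·log_2(3/14) + 9/28·log_2(9/28) + 1/4·log_2(1/4) + 3/14·log_2(3/14)]
H(X,Y) = 1.9788 bits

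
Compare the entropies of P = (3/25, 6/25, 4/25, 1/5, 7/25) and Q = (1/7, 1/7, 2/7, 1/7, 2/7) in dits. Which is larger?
P

Computing entropies in dits:
H(P) = 0.6812
H(Q) = 0.6731

Distribution P has higher entropy.

Intuition: The distribution closer to uniform (more spread out) has higher entropy.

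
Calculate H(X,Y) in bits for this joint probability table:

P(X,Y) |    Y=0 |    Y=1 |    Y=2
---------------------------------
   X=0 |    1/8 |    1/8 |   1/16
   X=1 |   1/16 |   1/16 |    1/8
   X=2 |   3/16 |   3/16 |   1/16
3.0306 bits

Joint entropy is H(X,Y) = -Σ_{x,y} p(x,y) log p(x,y).

Summing over all non-zero entries:
H(X,Y) = -[1/8·log_2(1/8) + 1/8·log_2(1/8) + 1/16·log_2(1/16) + 1/16·log_2(1/16) + 1/16·log_2(1/16) + 1/8·log_2(1/8) + 3/16·log_2(3/16) + 3/16·log_2(3/16) + 1/16·log_2(1/16)]
H(X,Y) = 3.0306 bits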